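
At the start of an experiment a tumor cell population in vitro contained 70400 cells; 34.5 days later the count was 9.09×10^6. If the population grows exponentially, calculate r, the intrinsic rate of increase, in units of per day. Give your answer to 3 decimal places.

0.141 per day

From N(t) = N₀·e^(rt): e^(r·34.5) = 9.09×10^6/70400 = 129.12.
r·34.5 = ln(129.12) = 4.8607, so r = 4.8607/34.5 = 0.14089.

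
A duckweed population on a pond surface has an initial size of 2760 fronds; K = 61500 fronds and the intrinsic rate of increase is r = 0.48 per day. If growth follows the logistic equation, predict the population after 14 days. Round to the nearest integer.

A = (K − N₀)/N₀ = (61500 − 2760)/2760 = 21.283.
N(t) = K/(1 + A·e^(−rt)) = 61500/(1 + 21.283×e^(−0.48×14)).
e^(−6.72) = 0.0012065; denominator = 1 + 21.283×0.0012065 = 1.0257.
N = 61500/1.0257 = 59960.3.

59960 fronds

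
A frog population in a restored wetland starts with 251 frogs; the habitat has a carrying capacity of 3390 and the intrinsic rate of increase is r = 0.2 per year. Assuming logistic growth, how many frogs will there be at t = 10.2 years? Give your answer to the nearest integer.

A = (K − N₀)/N₀ = (3390 − 251)/251 = 12.506.
N(t) = K/(1 + A·e^(−rt)) = 3390/(1 + 12.506×e^(−0.2×10.2)).
e^(−2.04) = 0.13003; denominator = 1 + 12.506×0.13003 = 2.6261.
N = 3390/2.6261 = 1290.87.

1291 frogs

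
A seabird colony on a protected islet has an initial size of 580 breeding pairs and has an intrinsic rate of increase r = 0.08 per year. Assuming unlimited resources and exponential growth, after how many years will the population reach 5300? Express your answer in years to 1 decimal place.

27.7 years

Set N₀·e^(rt) = 5300: e^(0.08·t) = 5300/580 = 9.1379.
0.08·t = ln(9.1379) = 2.2124, so t = 2.2124/0.08 = 27.655.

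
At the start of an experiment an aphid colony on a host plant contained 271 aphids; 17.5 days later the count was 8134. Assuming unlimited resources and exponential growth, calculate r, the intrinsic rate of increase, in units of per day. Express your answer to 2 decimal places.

0.19 per day

From N(t) = N₀·e^(rt): e^(r·17.5) = 8134/271 = 30.015.
r·17.5 = ln(30.015) = 3.4017, so r = 3.4017/17.5 = 0.19438.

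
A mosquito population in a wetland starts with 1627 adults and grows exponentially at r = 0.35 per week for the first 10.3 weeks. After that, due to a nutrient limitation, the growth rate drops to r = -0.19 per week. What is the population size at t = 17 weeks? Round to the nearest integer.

16756 adults

Phase 1: N(10.3) = 1627·e^(0.35×10.3) = 1627·e^3.605 = 59843.8.
Phase 2 runs for 17 − 10.3 = 6.7 weeks at r = -0.19.
N(17) = 59843.8·e^(-0.19×6.7) = 59843.8·e^-1.273 = 16755.7.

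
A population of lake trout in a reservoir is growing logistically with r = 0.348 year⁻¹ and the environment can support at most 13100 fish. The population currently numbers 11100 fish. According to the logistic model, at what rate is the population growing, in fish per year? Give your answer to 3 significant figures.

590 fish per year

dN/dt = rN(1 − N/K) = 0.348 × 11100 × (1 − 11100/13100).
1 − 11100/13100 = 0.15267; dN/dt = 0.348 × 11100 × 0.15267 = 589.74.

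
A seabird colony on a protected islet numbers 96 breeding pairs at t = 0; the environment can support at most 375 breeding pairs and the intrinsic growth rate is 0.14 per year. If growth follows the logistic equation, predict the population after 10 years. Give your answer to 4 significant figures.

A = (K − N₀)/N₀ = (375 − 96)/96 = 2.9062.
N(t) = K/(1 + A·e^(−rt)) = 375/(1 + 2.9062×e^(−0.14×10)).
e^(−1.4) = 0.2466; denominator = 1 + 2.9062×0.2466 = 1.7167.
N = 375/1.7167 = 218.446.

218.4 breeding pairs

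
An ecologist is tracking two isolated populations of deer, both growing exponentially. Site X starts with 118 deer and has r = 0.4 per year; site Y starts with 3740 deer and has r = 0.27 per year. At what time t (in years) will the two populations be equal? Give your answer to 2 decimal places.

26.59 years

Set 118·e^(0.4t) = 3740·e^(0.27t).
e^((0.4 − 0.27)t) = 3740/118 → e^(0.13·t) = 31.695.
0.13·t = ln(31.695) = 3.4562, so t = 3.4562/0.13 = 26.586.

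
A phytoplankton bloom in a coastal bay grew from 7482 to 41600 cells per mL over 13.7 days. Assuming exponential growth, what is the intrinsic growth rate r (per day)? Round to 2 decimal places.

0.13 per day

From N(t) = N₀·e^(rt): e^(r·13.7) = 41600/7482 = 5.56.
r·13.7 = ln(5.56) = 1.7156, so r = 1.7156/13.7 = 0.12523.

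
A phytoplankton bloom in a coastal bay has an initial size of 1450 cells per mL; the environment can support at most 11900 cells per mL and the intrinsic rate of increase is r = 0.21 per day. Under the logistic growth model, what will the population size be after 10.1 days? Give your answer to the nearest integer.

A = (K − N₀)/N₀ = (11900 − 1450)/1450 = 7.2069.
N(t) = K/(1 + A·e^(−rt)) = 11900/(1 + 7.2069×e^(−0.21×10.1)).
e^(−2.121) = 0.11991; denominator = 1 + 7.2069×0.11991 = 1.8642.
N = 11900/1.8642 = 6383.47.

6383 cells per mL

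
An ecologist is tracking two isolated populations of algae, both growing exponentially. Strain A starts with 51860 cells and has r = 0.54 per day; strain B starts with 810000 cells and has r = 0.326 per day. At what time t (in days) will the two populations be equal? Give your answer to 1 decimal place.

Set 51860·e^(0.54t) = 810000·e^(0.326t).
e^((0.54 − 0.326)t) = 810000/51860 → e^(0.214·t) = 15.619.
0.214·t = ln(15.619) = 2.7485, so t = 2.7485/0.214 = 12.843.

12.8 days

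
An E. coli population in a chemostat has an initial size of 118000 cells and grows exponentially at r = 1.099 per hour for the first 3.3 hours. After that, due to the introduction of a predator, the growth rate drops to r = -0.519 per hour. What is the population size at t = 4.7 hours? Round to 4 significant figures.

Phase 1: N(3.3) = 118000·e^(1.099×3.3) = 118000·e^3.627 = 4.435451×10^6.
Phase 2 runs for 4.7 − 3.3 = 1.4 hours at r = -0.519.
N(4.7) = 4.435451×10^6·e^(-0.519×1.4) = 4.435451×10^6·e^-0.7266 = 2.144764×10^6.

2145000 cells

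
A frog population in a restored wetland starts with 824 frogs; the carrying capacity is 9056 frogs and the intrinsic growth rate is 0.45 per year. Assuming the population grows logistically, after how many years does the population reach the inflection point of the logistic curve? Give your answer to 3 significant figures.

5.11 years

Logistic growth is fastest at N = K/2 = 4528.
A = (K − N₀)/N₀ = 9.9903. Set K/(1 + A·e^(−rt)) = K/2 → A·e^(−rt) = 1.
e^(−0.45t) = 1/9.9903 = 0.100097, so t = ln(9.9903)/0.45 = 2.3016/0.45 = 5.1147.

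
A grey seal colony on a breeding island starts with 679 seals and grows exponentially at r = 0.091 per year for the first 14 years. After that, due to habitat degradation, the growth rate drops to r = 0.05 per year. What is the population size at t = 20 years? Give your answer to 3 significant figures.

Phase 1: N(14) = 679·e^(0.091×14) = 679·e^1.274 = 2427.51.
Phase 2 runs for 20 − 14 = 6 years at r = 0.05.
N(20) = 2427.51·e^(0.05×6) = 2427.51·e^0.3 = 3276.8.

3280 seals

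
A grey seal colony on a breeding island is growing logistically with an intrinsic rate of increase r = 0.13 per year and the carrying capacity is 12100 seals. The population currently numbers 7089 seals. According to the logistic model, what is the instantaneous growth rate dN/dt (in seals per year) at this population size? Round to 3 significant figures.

382 seals per year

dN/dt = rN(1 − N/K) = 0.13 × 7089 × (1 − 7089/12100).
1 − 7089/12100 = 0.41413; dN/dt = 0.13 × 7089 × 0.41413 = 381.65.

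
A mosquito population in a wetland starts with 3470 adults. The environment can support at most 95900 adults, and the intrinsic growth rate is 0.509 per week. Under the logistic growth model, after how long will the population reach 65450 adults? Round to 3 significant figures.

7.95 weeks

A = (K − N₀)/N₀ = (95900 − 3470)/3470 = 26.637.
Solve 95900/(1 + 26.637·e^(−0.509t)) = 65450: 1 + 26.637·e^(−0.509t) = 1.4652, so e^(−0.509t) = 0.017466.
−0.509·t = ln(0.017466) = -4.0475, so t = 4.0475/0.509 = 7.9519.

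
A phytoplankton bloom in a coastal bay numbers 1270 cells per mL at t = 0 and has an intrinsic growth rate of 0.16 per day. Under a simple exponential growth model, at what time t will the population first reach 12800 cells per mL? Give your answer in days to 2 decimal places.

14.44 days

Set N₀·e^(rt) = 12800: e^(0.16·t) = 12800/1270 = 10.079.
0.16·t = ln(10.079) = 2.3104, so t = 2.3104/0.16 = 14.44.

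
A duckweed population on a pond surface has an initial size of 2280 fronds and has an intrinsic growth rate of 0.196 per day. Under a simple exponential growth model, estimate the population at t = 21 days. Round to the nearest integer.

139795 fronds

N(t) = N₀·e^(rt) = 2280 × e^(0.196×21) = 2280 × e^4.116.
e^4.116 ≈ 61.313, so N ≈ 2280 × 61.313 = 139795.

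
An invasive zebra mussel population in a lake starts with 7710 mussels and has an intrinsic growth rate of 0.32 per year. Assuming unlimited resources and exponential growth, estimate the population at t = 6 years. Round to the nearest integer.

N(t) = N₀·e^(rt) = 7710 × e^(0.32×6) = 7710 × e^1.92.
e^1.92 ≈ 6.821, so N ≈ 7710 × 6.821 = 52589.6.

52590 mussels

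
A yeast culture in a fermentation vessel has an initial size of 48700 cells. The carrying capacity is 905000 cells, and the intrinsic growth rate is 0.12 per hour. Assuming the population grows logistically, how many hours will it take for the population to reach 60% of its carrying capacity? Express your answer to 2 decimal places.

27.27 hours

A = (K − N₀)/N₀ = (905000 − 48700)/48700 = 17.583.
Solve 905000/(1 + 17.583·e^(−0.12t)) = 543000: 1 + 17.583·e^(−0.12t) = 1.6667, so e^(−0.12t) = 0.0379151.
−0.12·t = ln(0.0379151) = -3.2724, so t = 3.2724/0.12 = 27.27.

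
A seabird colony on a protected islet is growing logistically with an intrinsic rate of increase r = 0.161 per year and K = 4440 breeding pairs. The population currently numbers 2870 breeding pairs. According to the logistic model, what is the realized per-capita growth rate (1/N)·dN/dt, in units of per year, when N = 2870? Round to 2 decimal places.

0.06 per year

(1/N)·dN/dt = r(1 − N/K) = 0.161 × (1 − 2870/4440).
= 0.161 × 0.3536 = 0.05693.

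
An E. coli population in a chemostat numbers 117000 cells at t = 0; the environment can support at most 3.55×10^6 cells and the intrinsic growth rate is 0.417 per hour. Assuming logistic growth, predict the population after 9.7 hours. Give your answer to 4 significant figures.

2345000 cells

A = (K − N₀)/N₀ = (3.55×10^6 − 117000)/117000 = 29.342.
N(t) = K/(1 + A·e^(−rt)) = 3.55×10^6/(1 + 29.342×e^(−0.417×9.7)).
e^(−4.045) = 0.017511; denominator = 1 + 29.342×0.017511 = 1.5138.
N = 3.55×10^6/1.5138 = 2.345062×10^6.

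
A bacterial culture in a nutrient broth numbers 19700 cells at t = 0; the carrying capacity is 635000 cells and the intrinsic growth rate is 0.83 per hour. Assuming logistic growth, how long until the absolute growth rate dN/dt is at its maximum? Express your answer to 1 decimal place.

Logistic growth is fastest at N = K/2 = 317500.
A = (K − N₀)/N₀ = 31.234. Set K/(1 + A·e^(−rt)) = K/2 → A·e^(−rt) = 1.
e^(−0.83t) = 1/31.234 = 0.0320169, so t = ln(31.234)/0.83 = 3.4415/0.83 = 4.1464.

4.1 hours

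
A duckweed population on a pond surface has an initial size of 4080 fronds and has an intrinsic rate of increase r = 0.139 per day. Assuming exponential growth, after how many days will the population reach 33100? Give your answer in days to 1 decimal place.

Set N₀·e^(rt) = 33100: e^(0.139·t) = 33100/4080 = 8.1127.
0.139·t = ln(8.1127) = 2.0934, so t = 2.0934/0.139 = 15.061.

15.1 days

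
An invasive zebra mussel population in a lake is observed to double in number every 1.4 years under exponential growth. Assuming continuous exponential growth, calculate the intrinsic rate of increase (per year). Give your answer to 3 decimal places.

0.495 per year

r = ln(2)/t_d = 0.6931/1.4 = 0.49511.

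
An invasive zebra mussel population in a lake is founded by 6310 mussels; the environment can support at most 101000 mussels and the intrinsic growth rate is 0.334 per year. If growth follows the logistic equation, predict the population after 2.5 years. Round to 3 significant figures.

13400 mussels

A = (K − N₀)/N₀ = (101000 − 6310)/6310 = 15.006.
N(t) = K/(1 + A·e^(−rt)) = 101000/(1 + 15.006×e^(−0.334×2.5)).
e^(−0.835) = 0.43387; denominator = 1 + 15.006×0.43387 = 7.5109.
N = 101000/7.5109 = 13447.2.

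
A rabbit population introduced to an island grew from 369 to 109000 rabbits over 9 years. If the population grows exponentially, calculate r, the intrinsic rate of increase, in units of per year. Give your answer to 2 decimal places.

From N(t) = N₀·e^(rt): e^(r·9) = 109000/369 = 295.39.
r·9 = ln(295.39) = 5.6883, so r = 5.6883/9 = 0.63203.

0.63 per year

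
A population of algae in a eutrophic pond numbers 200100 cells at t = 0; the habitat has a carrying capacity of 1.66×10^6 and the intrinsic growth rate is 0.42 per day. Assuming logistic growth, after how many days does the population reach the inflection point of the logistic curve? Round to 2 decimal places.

4.73 days

Logistic growth is fastest at N = K/2 = 830000.
A = (K − N₀)/N₀ = 7.2959. Set K/(1 + A·e^(−rt)) = K/2 → A·e^(−rt) = 1.
e^(−0.42t) = 1/7.2959 = 0.137064, so t = ln(7.2959)/0.42 = 1.9873/0.42 = 4.7317.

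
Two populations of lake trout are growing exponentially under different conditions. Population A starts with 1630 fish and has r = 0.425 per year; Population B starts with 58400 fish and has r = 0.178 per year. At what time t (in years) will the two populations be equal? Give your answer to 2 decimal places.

Set 1630·e^(0.425t) = 58400·e^(0.178t).
e^((0.425 − 0.178)t) = 58400/1630 → e^(0.247·t) = 35.828.
0.247·t = ln(35.828) = 3.5787, so t = 3.5787/0.247 = 14.489.

14.49 years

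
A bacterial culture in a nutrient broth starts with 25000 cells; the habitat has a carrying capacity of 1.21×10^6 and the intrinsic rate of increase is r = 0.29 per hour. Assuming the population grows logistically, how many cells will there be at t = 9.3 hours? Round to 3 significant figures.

288000 cells

A = (K − N₀)/N₀ = (1.21×10^6 − 25000)/25000 = 47.4.
N(t) = K/(1 + A·e^(−rt)) = 1.21×10^6/(1 + 47.4×e^(−0.29×9.3)).
e^(−2.697) = 0.067407; denominator = 1 + 47.4×0.067407 = 4.1951.
N = 1.21×10^6/4.1951 = 288431.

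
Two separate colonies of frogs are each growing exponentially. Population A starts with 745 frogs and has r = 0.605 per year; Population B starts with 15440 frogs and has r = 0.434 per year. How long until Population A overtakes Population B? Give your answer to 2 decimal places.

Set 745·e^(0.605t) = 15440·e^(0.434t).
e^((0.605 − 0.434)t) = 15440/745 → e^(0.171·t) = 20.725.
0.171·t = ln(20.725) = 3.0313, so t = 3.0313/0.171 = 17.727.

17.73 years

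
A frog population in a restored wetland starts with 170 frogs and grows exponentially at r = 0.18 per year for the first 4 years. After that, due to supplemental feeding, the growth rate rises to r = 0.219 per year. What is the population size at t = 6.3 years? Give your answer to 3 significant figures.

578 frogs

Phase 1: N(4) = 170·e^(0.18×4) = 170·e^0.72 = 349.254.
Phase 2 runs for 6.3 − 4 = 2.3 years at r = 0.219.
N(6.3) = 349.254·e^(0.219×2.3) = 349.254·e^0.5037 = 577.956.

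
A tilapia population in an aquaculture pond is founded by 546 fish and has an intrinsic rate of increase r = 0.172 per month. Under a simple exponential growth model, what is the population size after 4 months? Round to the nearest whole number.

1086 fish

N(t) = N₀·e^(rt) = 546 × e^(0.172×4) = 546 × e^0.688.
e^0.688 ≈ 1.9897, so N ≈ 546 × 1.9897 = 1086.39.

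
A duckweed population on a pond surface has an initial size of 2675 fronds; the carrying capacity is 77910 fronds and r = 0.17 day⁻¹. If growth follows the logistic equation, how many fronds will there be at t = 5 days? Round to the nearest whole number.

5983 fronds

A = (K − N₀)/N₀ = (77910 − 2675)/2675 = 28.125.
N(t) = K/(1 + A·e^(−rt)) = 77910/(1 + 28.125×e^(−0.17×5)).
e^(−0.85) = 0.42741; denominator = 1 + 28.125×0.42741 = 13.021.
N = 77910/13.021 = 5983.34.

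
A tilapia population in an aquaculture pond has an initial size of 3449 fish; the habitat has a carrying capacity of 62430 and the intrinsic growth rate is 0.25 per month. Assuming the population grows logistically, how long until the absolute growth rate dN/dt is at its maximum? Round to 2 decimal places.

11.36 months

Logistic growth is fastest at N = K/2 = 31215.
A = (K − N₀)/N₀ = 17.101. Set K/(1 + A·e^(−rt)) = K/2 → A·e^(−rt) = 1.
e^(−0.25t) = 1/17.101 = 0.0584765, so t = ln(17.101)/0.25 = 2.8391/0.25 = 11.357.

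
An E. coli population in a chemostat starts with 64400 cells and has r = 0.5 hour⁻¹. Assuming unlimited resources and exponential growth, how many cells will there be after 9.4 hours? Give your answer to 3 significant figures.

7080000 cells

N(t) = N₀·e^(rt) = 64400 × e^(0.5×9.4) = 64400 × e^4.7.
e^4.7 ≈ 109.95, so N ≈ 64400 × 109.95 = 7.080598×10^6.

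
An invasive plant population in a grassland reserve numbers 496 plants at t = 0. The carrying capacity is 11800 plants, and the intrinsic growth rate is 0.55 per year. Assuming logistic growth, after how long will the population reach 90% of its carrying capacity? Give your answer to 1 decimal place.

A = (K − N₀)/N₀ = (11800 − 496)/496 = 22.79.
Solve 11800/(1 + 22.79·e^(−0.55t)) = 10620: 1 + 22.79·e^(−0.55t) = 1.1111, so e^(−0.55t) = 0.00487536.
−0.55·t = ln(0.00487536) = -5.3236, so t = 5.3236/0.55 = 9.6792.

9.7 years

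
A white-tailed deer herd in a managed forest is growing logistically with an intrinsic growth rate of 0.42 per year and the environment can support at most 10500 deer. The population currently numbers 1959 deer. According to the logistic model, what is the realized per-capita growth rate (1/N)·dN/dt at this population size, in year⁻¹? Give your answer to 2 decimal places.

0.34 per year

(1/N)·dN/dt = r(1 − N/K) = 0.42 × (1 − 1959/10500).
= 0.42 × 0.81343 = 0.34164.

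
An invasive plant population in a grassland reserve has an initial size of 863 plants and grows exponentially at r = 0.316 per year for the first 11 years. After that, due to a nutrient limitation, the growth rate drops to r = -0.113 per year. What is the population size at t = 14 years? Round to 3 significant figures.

Phase 1: N(11) = 863·e^(0.316×11) = 863·e^3.476 = 27900.9.
Phase 2 runs for 14 − 11 = 3 years at r = -0.113.
N(14) = 27900.9·e^(-0.113×3) = 27900.9·e^-0.339 = 19878.9.

19900 plants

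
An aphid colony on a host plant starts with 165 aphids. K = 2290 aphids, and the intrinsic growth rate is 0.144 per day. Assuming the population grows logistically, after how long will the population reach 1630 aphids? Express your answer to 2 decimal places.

24.03 days

A = (K − N₀)/N₀ = (2290 − 165)/165 = 12.879.
Solve 2290/(1 + 12.879·e^(−0.144t)) = 1630: 1 + 12.879·e^(−0.144t) = 1.4049, so e^(−0.144t) = 0.0314399.
−0.144·t = ln(0.0314399) = -3.4597, so t = 3.4597/0.144 = 24.026.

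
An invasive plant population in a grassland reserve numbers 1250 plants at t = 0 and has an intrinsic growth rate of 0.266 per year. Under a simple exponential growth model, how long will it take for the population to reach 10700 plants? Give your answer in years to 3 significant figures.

8.07 years

Set N₀·e^(rt) = 10700: e^(0.266·t) = 10700/1250 = 8.56.
0.266·t = ln(8.56) = 2.1471, so t = 2.1471/0.266 = 8.0718.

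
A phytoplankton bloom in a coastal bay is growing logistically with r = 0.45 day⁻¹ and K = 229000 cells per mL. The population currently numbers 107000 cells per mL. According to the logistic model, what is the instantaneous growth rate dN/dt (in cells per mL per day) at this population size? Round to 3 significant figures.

25700 cells per mL per day

dN/dt = rN(1 − N/K) = 0.45 × 107000 × (1 − 107000/229000).
1 − 107000/229000 = 0.53275; dN/dt = 0.45 × 107000 × 0.53275 = 25652.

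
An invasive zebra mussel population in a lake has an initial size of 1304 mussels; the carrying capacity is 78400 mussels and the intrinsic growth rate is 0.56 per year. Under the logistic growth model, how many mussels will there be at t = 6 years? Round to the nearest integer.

25674 mussels

A = (K − N₀)/N₀ = (78400 − 1304)/1304 = 59.123.
N(t) = K/(1 + A·e^(−rt)) = 78400/(1 + 59.123×e^(−0.56×6)).
e^(−3.36) = 0.034735; denominator = 1 + 59.123×0.034735 = 3.0536.
N = 78400/3.0536 = 25674.3.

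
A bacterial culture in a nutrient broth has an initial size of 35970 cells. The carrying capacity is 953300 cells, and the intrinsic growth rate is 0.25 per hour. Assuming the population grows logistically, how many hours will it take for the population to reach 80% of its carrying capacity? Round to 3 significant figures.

18.5 hours

A = (K − N₀)/N₀ = (953300 − 35970)/35970 = 25.503.
Solve 953300/(1 + 25.503·e^(−0.25t)) = 762640: 1 + 25.503·e^(−0.25t) = 1.25, so e^(−0.25t) = 0.00980291.
−0.25·t = ln(0.00980291) = -4.6251, so t = 4.6251/0.25 = 18.5.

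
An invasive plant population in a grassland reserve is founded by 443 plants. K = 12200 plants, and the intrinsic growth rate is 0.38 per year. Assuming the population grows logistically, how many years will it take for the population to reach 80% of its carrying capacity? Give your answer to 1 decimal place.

A = (K − N₀)/N₀ = (12200 − 443)/443 = 26.54.
Solve 12200/(1 + 26.54·e^(−0.38t)) = 9760: 1 + 26.54·e^(−0.38t) = 1.25, so e^(−0.38t) = 0.00941992.
−0.38·t = ln(0.00941992) = -4.6649, so t = 4.6649/0.38 = 12.276.

12.3 years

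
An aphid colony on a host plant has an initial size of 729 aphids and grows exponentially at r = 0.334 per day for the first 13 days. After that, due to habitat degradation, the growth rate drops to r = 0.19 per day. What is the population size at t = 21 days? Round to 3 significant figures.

256000 aphids

Phase 1: N(13) = 729·e^(0.334×13) = 729·e^4.342 = 56031.7.
Phase 2 runs for 21 − 13 = 8 days at r = 0.19.
N(21) = 56031.7·e^(0.19×8) = 56031.7·e^1.52 = 256190.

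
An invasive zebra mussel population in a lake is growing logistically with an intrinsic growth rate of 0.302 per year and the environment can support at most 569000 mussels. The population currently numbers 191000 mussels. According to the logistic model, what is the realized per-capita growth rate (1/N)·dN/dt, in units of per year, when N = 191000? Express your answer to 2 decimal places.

(1/N)·dN/dt = r(1 − N/K) = 0.302 × (1 − 191000/569000).
= 0.302 × 0.66432 = 0.20063.

0.20 per year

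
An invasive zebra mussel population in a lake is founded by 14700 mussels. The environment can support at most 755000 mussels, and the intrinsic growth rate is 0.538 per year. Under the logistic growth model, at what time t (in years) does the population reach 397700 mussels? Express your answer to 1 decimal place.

A = (K − N₀)/N₀ = (755000 − 14700)/14700 = 50.361.
Solve 755000/(1 + 50.361·e^(−0.538t)) = 397700: 1 + 50.361·e^(−0.538t) = 1.8984, so e^(−0.538t) = 0.0178397.
−0.538·t = ln(0.0178397) = -4.0263, so t = 4.0263/0.538 = 7.4839.

7.5 years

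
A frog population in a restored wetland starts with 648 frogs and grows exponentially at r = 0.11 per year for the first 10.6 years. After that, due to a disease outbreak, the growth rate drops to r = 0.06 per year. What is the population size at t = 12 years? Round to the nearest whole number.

Phase 1: N(10.6) = 648·e^(0.11×10.6) = 648·e^1.166 = 2079.52.
Phase 2 runs for 12 − 10.6 = 1.4 years at r = 0.06.
N(12) = 2079.52·e^(0.06×1.4) = 2079.52·e^0.084 = 2261.74.

2262 frogs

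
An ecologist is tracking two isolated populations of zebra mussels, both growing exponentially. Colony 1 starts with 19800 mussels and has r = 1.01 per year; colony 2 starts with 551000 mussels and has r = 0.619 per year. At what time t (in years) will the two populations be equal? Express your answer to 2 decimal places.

8.51 years

Set 19800·e^(1.01t) = 551000·e^(0.619t).
e^((1.01 − 0.619)t) = 551000/19800 → e^(0.391·t) = 27.828.
0.391·t = ln(27.828) = 3.3261, so t = 3.3261/0.391 = 8.5065.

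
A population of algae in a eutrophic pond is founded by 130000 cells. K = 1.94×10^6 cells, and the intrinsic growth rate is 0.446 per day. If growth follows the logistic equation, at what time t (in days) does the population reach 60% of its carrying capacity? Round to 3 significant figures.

A = (K − N₀)/N₀ = (1.94×10^6 − 130000)/130000 = 13.923.
Solve 1.94×10^6/(1 + 13.923·e^(−0.446t)) = 1.164×10^6: 1 + 13.923·e^(−0.446t) = 1.6667, so e^(−0.446t) = 0.0478821.
−0.446·t = ln(0.0478821) = -3.039, so t = 3.039/0.446 = 6.8139.

6.81 days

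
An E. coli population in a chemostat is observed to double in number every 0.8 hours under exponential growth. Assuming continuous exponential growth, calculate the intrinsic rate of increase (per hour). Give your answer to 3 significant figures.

r = ln(2)/t_d = 0.6931/0.8 = 0.86643.

0.866 per hour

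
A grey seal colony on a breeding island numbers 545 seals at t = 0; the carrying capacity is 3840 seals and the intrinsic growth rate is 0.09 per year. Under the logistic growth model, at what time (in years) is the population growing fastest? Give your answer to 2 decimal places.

19.99 years

Logistic growth is fastest at N = K/2 = 1920.
A = (K − N₀)/N₀ = 6.0459. Set K/(1 + A·e^(−rt)) = K/2 → A·e^(−rt) = 1.
e^(−0.09t) = 1/6.0459 = 0.165402, so t = ln(6.0459)/0.09 = 1.7994/0.09 = 19.993.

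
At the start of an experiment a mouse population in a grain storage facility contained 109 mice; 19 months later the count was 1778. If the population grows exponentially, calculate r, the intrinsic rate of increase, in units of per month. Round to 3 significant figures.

0.147 per month

From N(t) = N₀·e^(rt): e^(r·19) = 1778/109 = 16.312.
r·19 = ln(16.312) = 2.7919, so r = 2.7919/19 = 0.14694.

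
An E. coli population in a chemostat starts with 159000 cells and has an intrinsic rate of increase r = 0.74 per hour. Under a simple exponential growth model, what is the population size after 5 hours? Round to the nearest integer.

N(t) = N₀·e^(rt) = 159000 × e^(0.74×5) = 159000 × e^3.7.
e^3.7 ≈ 40.447, so N ≈ 159000 × 40.447 = 6.431121×10^6.

6431121 cells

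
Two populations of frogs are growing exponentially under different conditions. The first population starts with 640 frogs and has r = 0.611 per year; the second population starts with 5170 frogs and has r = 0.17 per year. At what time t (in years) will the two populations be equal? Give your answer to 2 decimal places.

Set 640·e^(0.611t) = 5170·e^(0.17t).
e^((0.611 − 0.17)t) = 5170/640 → e^(0.441·t) = 8.0781.
0.441·t = ln(8.0781) = 2.0892, so t = 2.0892/0.441 = 4.7373.

4.74 years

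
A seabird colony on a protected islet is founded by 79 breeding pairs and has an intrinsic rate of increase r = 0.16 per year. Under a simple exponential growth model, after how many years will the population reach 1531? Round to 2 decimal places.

Set N₀·e^(rt) = 1531: e^(0.16·t) = 1531/79 = 19.38.
0.16·t = ln(19.38) = 2.9642, so t = 2.9642/0.16 = 18.526.

18.53 years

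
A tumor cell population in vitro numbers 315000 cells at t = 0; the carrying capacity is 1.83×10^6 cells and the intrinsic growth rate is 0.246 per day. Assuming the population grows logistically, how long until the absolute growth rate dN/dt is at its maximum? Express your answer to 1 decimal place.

Logistic growth is fastest at N = K/2 = 915000.
A = (K − N₀)/N₀ = 4.8095. Set K/(1 + A·e^(−rt)) = K/2 → A·e^(−rt) = 1.
e^(−0.246t) = 1/4.8095 = 0.207921, so t = ln(4.8095)/0.246 = 1.5706/0.246 = 6.3845.

6.4 days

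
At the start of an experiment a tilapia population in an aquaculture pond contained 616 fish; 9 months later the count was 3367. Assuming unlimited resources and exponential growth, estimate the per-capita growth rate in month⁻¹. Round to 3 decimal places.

0.189 per month

From N(t) = N₀·e^(rt): e^(r·9) = 3367/616 = 5.4659.
r·9 = ln(5.4659) = 1.6985, so r = 1.6985/9 = 0.18873.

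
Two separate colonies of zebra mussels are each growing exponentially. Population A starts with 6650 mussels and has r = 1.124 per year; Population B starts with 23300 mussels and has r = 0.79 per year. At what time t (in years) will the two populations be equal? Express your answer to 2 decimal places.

3.75 years

Set 6650·e^(1.124t) = 23300·e^(0.79t).
e^((1.124 − 0.79)t) = 23300/6650 → e^(0.334·t) = 3.5038.
0.334·t = ln(3.5038) = 1.2538, so t = 1.2538/0.334 = 3.754.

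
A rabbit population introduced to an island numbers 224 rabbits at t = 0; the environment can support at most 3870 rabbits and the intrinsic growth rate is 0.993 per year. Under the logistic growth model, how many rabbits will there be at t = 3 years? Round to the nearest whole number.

2118 rabbits

A = (K − N₀)/N₀ = (3870 − 224)/224 = 16.277.
N(t) = K/(1 + A·e^(−rt)) = 3870/(1 + 16.277×e^(−0.993×3)).
e^(−2.979) = 0.050844; denominator = 1 + 16.277×0.050844 = 1.8276.
N = 3870/1.8276 = 2117.56.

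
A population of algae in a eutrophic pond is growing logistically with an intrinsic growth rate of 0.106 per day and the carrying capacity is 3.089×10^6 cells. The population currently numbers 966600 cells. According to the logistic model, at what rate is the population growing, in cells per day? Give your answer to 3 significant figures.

dN/dt = rN(1 − N/K) = 0.106 × 966600 × (1 − 966600/3.089×10^6).
1 − 966600/3.089×10^6 = 0.68708; dN/dt = 0.106 × 966600 × 0.68708 = 70398.

70400 cells per day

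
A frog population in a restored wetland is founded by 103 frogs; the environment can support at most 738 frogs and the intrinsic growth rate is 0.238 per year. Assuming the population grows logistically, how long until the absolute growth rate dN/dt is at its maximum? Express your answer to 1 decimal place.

Logistic growth is fastest at N = K/2 = 369.
A = (K − N₀)/N₀ = 6.165. Set K/(1 + A·e^(−rt)) = K/2 → A·e^(−rt) = 1.
e^(−0.238t) = 1/6.165 = 0.162205, so t = ln(6.165)/0.238 = 1.8189/0.238 = 7.6424.

7.6 years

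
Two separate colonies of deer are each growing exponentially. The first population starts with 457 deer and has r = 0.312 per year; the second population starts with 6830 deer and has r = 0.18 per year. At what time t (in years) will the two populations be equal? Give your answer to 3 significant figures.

20.5 years

Set 457·e^(0.312t) = 6830·e^(0.18t).
e^((0.312 − 0.18)t) = 6830/457 → e^(0.132·t) = 14.945.
0.132·t = ln(14.945) = 2.7044, so t = 2.7044/0.132 = 20.488.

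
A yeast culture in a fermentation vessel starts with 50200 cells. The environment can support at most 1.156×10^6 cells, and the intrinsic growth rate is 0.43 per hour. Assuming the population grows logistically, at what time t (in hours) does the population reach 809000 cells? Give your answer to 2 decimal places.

A = (K − N₀)/N₀ = (1.156×10^6 − 50200)/50200 = 22.028.
Solve 1.156×10^6/(1 + 22.028·e^(−0.43t)) = 809000: 1 + 22.028·e^(−0.43t) = 1.4289, so e^(−0.43t) = 0.0194719.
−0.43·t = ln(0.0194719) = -3.9388, so t = 3.9388/0.43 = 9.16.

9.16 hours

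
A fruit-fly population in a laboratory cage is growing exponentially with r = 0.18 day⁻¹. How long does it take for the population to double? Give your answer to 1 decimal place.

3.9 days

Doubling time t_d = ln(2)/r = 0.6931/0.18 = 3.8508.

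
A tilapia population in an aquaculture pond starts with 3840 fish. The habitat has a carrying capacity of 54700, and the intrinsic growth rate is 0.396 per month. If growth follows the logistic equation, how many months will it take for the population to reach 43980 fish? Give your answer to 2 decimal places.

10.09 months

A = (K − N₀)/N₀ = (54700 − 3840)/3840 = 13.245.
Solve 54700/(1 + 13.245·e^(−0.396t)) = 43980: 1 + 13.245·e^(−0.396t) = 1.2437, so e^(−0.396t) = 0.0184032.
−0.396·t = ln(0.0184032) = -3.9952, so t = 3.9952/0.396 = 10.089.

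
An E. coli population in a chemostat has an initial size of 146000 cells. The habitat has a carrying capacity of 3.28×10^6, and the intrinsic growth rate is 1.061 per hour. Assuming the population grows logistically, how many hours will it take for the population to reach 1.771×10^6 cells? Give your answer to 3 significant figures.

A = (K − N₀)/N₀ = (3.28×10^6 − 146000)/146000 = 21.466.
Solve 3.28×10^6/(1 + 21.466·e^(−1.061t)) = 1.771×10^6: 1 + 21.466·e^(−1.061t) = 1.8521, so e^(−1.061t) = 0.039694.
−1.061·t = ln(0.039694) = -3.2266, so t = 3.2266/1.061 = 3.0411.

3.04 hours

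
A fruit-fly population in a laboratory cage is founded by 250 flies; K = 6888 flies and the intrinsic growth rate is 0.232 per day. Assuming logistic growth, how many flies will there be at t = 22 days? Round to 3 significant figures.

A = (K − N₀)/N₀ = (6888 − 250)/250 = 26.552.
N(t) = K/(1 + A·e^(−rt)) = 6888/(1 + 26.552×e^(−0.232×22)).
e^(−5.104) = 0.0060724; denominator = 1 + 26.552×0.0060724 = 1.1612.
N = 6888/1.1612 = 5931.62.

5930 flies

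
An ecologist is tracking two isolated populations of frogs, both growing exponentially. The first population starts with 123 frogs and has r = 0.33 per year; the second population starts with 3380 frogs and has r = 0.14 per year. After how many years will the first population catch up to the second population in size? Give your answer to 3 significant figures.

Set 123·e^(0.33t) = 3380·e^(0.14t).
e^((0.33 − 0.14)t) = 3380/123 → e^(0.19·t) = 27.48.
0.19·t = ln(27.48) = 3.3134, so t = 3.3134/0.19 = 17.439.

17.4 years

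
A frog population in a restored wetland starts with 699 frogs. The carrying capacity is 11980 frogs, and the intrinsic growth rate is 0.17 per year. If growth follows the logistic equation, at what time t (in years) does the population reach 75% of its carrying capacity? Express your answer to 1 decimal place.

22.8 years

A = (K − N₀)/N₀ = (11980 − 699)/699 = 16.139.
Solve 11980/(1 + 16.139·e^(−0.17t)) = 8985: 1 + 16.139·e^(−0.17t) = 1.3333, so e^(−0.17t) = 0.0206542.
−0.17·t = ln(0.0206542) = -3.8798, so t = 3.8798/0.17 = 22.823.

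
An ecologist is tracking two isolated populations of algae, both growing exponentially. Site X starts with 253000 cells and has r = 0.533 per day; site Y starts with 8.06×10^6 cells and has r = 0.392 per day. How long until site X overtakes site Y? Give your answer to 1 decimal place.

Set 253000·e^(0.533t) = 8.06×10^6·e^(0.392t).
e^((0.533 − 0.392)t) = 8.06×10^6/253000 → e^(0.141·t) = 31.858.
0.141·t = ln(31.858) = 3.4613, so t = 3.4613/0.141 = 24.548.

24.5 days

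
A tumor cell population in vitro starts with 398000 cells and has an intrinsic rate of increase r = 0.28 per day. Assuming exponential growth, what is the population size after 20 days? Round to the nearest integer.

N(t) = N₀·e^(rt) = 398000 × e^(0.28×20) = 398000 × e^5.6.
e^5.6 ≈ 270.43, so N ≈ 398000 × 270.43 = 1.076297×10^8.

107629710 cells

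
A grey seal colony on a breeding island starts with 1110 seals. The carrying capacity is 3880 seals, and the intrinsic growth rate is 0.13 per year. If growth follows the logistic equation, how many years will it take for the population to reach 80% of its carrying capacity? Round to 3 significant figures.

17.7 years

A = (K − N₀)/N₀ = (3880 − 1110)/1110 = 2.4955.
Solve 3880/(1 + 2.4955·e^(−0.13t)) = 3104: 1 + 2.4955·e^(−0.13t) = 1.25, so e^(−0.13t) = 0.100181.
−0.13·t = ln(0.100181) = -2.3008, so t = 2.3008/0.13 = 17.698.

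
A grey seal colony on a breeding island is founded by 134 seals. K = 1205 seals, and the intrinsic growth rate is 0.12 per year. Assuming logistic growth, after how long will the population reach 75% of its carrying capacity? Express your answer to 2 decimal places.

26.48 years

A = (K − N₀)/N₀ = (1205 − 134)/134 = 7.9925.
Solve 1205/(1 + 7.9925·e^(−0.12t)) = 903.75: 1 + 7.9925·e^(−0.12t) = 1.3333, so e^(−0.12t) = 0.0417056.
−0.12·t = ln(0.0417056) = -3.1771, so t = 3.1771/0.12 = 26.476.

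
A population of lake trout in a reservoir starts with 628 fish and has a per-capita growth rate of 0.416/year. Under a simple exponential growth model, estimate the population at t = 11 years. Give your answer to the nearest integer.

N(t) = N₀·e^(rt) = 628 × e^(0.416×11) = 628 × e^4.576.
e^4.576 ≈ 97.125, so N ≈ 628 × 97.125 = 60994.6.

60995 fish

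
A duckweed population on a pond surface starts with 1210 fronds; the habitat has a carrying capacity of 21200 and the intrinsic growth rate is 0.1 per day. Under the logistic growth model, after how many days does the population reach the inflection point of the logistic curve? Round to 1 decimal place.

Logistic growth is fastest at N = K/2 = 10600.
A = (K − N₀)/N₀ = 16.521. Set K/(1 + A·e^(−rt)) = K/2 → A·e^(−rt) = 1.
e^(−0.1t) = 1/16.521 = 0.0605303, so t = ln(16.521)/0.1 = 2.8046/0.1 = 28.046.

28.0 days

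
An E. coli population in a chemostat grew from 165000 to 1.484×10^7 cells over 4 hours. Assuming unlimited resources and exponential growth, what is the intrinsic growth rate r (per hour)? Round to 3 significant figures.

From N(t) = N₀·e^(rt): e^(r·4) = 1.484×10^7/165000 = 89.939.
r·4 = ln(89.939) = 4.4991, so r = 4.4991/4 = 1.1248.

1.12 per hour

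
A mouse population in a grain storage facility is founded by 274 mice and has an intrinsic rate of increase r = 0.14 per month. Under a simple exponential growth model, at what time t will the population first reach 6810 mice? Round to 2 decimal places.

22.95 months

Set N₀·e^(rt) = 6810: e^(0.14·t) = 6810/274 = 24.854.
0.14·t = ln(24.854) = 3.213, so t = 3.213/0.14 = 22.95.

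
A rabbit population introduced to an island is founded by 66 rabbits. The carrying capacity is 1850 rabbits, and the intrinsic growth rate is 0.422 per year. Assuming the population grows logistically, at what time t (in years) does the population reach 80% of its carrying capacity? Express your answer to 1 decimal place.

11.1 years

A = (K − N₀)/N₀ = (1850 − 66)/66 = 27.03.
Solve 1850/(1 + 27.03·e^(−0.422t)) = 1480: 1 + 27.03·e^(−0.422t) = 1.25, so e^(−0.422t) = 0.00924888.
−0.422·t = ln(0.00924888) = -4.6833, so t = 4.6833/0.422 = 11.098.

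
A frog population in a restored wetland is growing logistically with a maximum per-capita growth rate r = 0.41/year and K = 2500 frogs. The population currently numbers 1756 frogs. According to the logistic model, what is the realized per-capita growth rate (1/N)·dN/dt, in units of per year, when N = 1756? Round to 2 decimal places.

(1/N)·dN/dt = r(1 − N/K) = 0.41 × (1 − 1756/2500).
= 0.41 × 0.2976 = 0.12202.

0.12 per year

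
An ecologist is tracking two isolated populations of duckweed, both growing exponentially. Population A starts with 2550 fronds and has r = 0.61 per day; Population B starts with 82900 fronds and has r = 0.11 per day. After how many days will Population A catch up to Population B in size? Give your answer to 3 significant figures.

Set 2550·e^(0.61t) = 82900·e^(0.11t).
e^((0.61 − 0.11)t) = 82900/2550 → e^(0.5·t) = 32.51.
0.5·t = ln(32.51) = 3.4815, so t = 3.4815/0.5 = 6.9631.

6.96 days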